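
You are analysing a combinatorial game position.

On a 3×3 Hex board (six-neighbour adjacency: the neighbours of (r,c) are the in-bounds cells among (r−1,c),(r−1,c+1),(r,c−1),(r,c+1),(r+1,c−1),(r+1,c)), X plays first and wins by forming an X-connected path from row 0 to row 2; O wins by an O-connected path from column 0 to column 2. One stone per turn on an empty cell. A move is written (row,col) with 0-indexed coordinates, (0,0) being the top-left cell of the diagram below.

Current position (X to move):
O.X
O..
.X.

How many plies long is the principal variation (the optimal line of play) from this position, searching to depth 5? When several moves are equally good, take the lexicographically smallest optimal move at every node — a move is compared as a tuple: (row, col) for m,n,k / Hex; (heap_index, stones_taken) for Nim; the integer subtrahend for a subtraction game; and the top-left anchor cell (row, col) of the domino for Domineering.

[O.X/O../.X.] X move#1: (0,1):+1/OXX/O../.X.*, (1,1):+1/O.X/OX./.X., (1,2):+1/O.X/O.X/.X., (2,0):+1/O.X/O../XX., (2,2):+1/O.X/O../.XX
[OXX/O../.X.] O move#2: (1,1):-1/OXX/OO./.X.*, (1,2):-1/OXX/O.O/.X., (2,0):-1/OXX/O../OX., (2,2):-1/OXX/O../.XO
[OXX/OO./.X.] X move#3: (1,2):+1/OXX/OOX/.X.*, (2,0):-1/OXX/OO./XX., (2,2):-1/OXX/OO./.XX
[OXX/OOX/.X.] end (terminal -1, O#4); searched O.X/O../.X. to 5

PV length from [O.X/O../.X.]: 3 plies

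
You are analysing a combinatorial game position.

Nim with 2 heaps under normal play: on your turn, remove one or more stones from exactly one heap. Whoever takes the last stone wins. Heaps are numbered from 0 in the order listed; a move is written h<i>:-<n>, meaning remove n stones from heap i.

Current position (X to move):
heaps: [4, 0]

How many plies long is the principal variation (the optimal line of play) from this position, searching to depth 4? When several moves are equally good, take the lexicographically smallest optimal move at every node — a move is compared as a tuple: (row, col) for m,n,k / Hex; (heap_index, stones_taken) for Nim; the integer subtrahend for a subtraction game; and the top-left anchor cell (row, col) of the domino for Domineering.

ply 1, X at (4,0) | h0:-1=-1→(3,0); h0:-2=-1→(2,0); h0:-3=-1→(1,0); h0:-4=+1→(0,0)*
ply 2: (0,0) is terminal -1 (O); from (4,0) depth 4

PV length from [(4,0)]: 1 ply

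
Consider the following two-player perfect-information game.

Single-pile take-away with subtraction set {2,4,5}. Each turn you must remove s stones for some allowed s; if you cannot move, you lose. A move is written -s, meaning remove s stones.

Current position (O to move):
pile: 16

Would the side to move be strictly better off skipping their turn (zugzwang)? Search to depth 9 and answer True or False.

[16] O move#1: -2:+1/14*, -4:-1/12, -5:-1/11
[14] X move#2: -2:-1/12*, -4:-1/10, -5:-1/9
[12] O move#3: -2:-1/10, -4:+1/8*, -5:+1/7
[8] X move#4: -2:-1/6*, -4:-1/4, -5:-1/3
[6] O move#5: -2:-1/4, -4:-1/2, -5:+1/1*
[1] end (terminal -1, X#6); searched 16 to 9
pass branch (X moves first from the same position):
  | [16] X move#1: -2:+1/14*, -4:-1/12, -5:-1/11
  | [14] O move#2: -2:-1/12*, -4:-1/10, -5:-1/9
  | [12] X move#3: -2:-1/10, -4:+1/8*, -5:+1/7
  | [8] O move#4: -2:-1/6*, -4:-1/4, -5:-1/3
  | [6] X move#5: -2:-1/4, -4:-1/2, -5:+1/1*
  | [1] end (terminal -1, O#6); searched 16 to 9
O moving scores +1; O passing scores -1

zugzwang(16, O) = False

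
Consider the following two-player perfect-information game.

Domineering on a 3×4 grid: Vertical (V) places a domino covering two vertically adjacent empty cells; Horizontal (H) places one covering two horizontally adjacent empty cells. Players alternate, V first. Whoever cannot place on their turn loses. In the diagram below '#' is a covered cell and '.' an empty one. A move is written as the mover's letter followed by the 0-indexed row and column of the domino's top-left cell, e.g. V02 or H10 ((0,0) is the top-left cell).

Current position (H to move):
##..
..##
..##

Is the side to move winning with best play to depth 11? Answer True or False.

[##../..##/..##] H move#1: H02:-1/####/..##/..##, H10:+1/##../####/..##*, H20:+1/##../..##/####
[##../####/..##] end (terminal -1, V#2); searched ##../..##/..## to 11

H winning at [##../..##/..##]: True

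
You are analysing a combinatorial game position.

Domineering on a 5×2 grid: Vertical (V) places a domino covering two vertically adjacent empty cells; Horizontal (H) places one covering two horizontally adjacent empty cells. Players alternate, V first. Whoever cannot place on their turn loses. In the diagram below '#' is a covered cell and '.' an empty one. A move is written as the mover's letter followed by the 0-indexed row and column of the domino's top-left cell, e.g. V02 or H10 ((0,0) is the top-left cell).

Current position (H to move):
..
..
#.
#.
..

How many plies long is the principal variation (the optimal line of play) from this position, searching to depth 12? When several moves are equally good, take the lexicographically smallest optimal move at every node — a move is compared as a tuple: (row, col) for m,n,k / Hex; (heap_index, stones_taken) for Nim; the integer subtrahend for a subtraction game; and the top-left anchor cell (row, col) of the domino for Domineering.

[../../#./#./..] H move#1: H00:+1/##/../#./#./..*, H10:+1/../##/#./#./.., H40:-1/../../#./#./##
[##/../#./#./..] V move#2: V11:-1/##/.#/##/#./..*, V21:-1/##/../##/##/.., V31:-1/##/../#./##/.#
[##/.#/##/#./..] H move#3: H40:+1/##/.#/##/#./##*
[##/.#/##/#./##] end (terminal -1, V#4); searched ../../#./#./.. to 12

PV length from [../../#./#./..]: 3 plies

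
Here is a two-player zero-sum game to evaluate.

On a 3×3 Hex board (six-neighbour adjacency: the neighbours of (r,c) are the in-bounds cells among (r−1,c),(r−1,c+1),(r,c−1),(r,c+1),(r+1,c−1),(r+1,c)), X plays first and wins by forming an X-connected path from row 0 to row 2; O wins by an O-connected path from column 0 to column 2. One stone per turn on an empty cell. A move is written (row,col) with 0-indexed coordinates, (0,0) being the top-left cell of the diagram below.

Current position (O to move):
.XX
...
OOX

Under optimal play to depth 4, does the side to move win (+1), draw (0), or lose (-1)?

value(.XX/.../OOX, O) = +1

[.XX/.../OOX] O move#1: (0,0):-1/OXX/.../OOX, (1,0):-1/.XX/O../OOX, (1,1):-1/.XX/.O./OOX, (1,2):+1/.XX/..O/OOX*
[.XX/..O/OOX] end (terminal -1, X#2); searched .XX/.../OOX to 4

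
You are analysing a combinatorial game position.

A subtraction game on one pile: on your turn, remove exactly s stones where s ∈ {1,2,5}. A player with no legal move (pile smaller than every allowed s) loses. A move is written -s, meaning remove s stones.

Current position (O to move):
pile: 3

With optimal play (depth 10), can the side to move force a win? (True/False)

O winning at [3]: False

ply 1, O at 3 | -1=-1→2*; -2=-1→1
ply 2, X at 2 | -1=-1→1; -2=+1→0*
ply 3: 0 is terminal -1 (O); from 3 depth 10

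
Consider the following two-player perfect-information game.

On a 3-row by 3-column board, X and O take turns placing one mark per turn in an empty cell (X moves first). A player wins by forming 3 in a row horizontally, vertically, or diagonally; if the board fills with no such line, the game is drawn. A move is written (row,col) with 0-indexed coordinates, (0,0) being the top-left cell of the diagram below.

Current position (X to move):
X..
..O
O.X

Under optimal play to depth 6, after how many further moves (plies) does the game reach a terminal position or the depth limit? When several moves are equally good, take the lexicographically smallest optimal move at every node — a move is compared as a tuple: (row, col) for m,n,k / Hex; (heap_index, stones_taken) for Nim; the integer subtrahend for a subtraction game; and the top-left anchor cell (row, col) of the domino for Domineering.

PV length from [X../..O/O.X]: 3 plies

[X../..O/O.X] X move#1: (0,1):+1/XX./..O/O.X*, (0,2):+1/X.X/..O/O.X, (1,0):+0/X../X.O/O.X, (1,1):+1/X../.XO/O.X, (2,1):-1/X../..O/OXX
[XX./..O/O.X] O move#2: (0,2):-1/XXO/..O/O.X*, (1,0):-1/XX./O.O/O.X, (1,1):-1/XX./.OO/O.X, (2,1):-1/XX./..O/OOX
[XXO/..O/O.X] X move#3: (1,0):-1/XXO/X.O/O.X, (1,1):+1/XXO/.XO/O.X*, (2,1):-1/XXO/..O/OXX
[XXO/.XO/O.X] end (terminal -1, O#4); searched X../..O/O.X to 6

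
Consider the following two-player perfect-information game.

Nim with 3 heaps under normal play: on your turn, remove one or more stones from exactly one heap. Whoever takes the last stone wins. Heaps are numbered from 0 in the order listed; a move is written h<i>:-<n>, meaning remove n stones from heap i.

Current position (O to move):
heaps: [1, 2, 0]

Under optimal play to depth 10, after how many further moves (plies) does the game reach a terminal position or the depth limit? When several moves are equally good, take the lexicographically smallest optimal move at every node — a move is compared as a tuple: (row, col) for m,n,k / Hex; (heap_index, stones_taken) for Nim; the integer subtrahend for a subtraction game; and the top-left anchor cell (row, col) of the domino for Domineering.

p1 O@[(1,2,0)]: h0:-1[(0,2,0)]-1 h1:-1[(1,1,0)]+1* h1:-2[(1,0,0)]-1
p2 X@[(1,1,0)]: h0:-1[(0,1,0)]-1* h1:-1[(1,0,0)]-1
p3 O@[(0,1,0)]: h1:-1[(0,0,0)]+1*
p4 X@[(0,0,0)] terminal -1; root [(1,2,0)] d10

PV length from [(1,2,0)]: 3 plies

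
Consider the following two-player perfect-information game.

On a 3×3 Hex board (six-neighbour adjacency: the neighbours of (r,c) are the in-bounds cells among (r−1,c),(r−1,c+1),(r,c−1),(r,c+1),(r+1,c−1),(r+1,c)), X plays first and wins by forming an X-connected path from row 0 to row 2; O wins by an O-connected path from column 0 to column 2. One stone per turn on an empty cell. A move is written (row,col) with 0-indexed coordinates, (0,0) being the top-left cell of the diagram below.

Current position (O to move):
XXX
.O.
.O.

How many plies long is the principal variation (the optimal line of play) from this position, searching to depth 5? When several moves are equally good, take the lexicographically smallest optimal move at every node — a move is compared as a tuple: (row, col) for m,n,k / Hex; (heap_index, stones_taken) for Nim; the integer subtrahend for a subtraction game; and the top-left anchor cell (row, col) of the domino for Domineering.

PV length from [XXX/.O./.O.]: 3 plies

p1 O@[XXX/.O./.O.]: (1,0)[XXX/OO./.O.]+1* (1,2)[XXX/.OO/.O.]+1 (2,0)[XXX/.O./OO.]+1 (2,2)[XXX/.O./.OO]+1
p2 X@[XXX/OO./.O.]: (1,2)[XXX/OOX/.O.]-1* (2,0)[XXX/OO./XO.]-1 (2,2)[XXX/OO./.OX]-1
p3 O@[XXX/OOX/.O.]: (2,0)[XXX/OOX/OO.]-1 (2,2)[XXX/OOX/.OO]+1*
p4 X@[XXX/OOX/.OO] terminal -1; root [XXX/.O./.O.] d5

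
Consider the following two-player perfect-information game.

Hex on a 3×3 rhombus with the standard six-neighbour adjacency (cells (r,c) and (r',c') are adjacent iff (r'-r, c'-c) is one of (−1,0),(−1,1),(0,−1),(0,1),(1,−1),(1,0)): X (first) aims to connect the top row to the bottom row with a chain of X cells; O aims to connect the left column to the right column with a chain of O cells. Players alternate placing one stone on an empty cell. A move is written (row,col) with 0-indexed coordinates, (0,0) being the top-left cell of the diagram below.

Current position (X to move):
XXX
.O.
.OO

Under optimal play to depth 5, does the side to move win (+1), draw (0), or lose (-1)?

value(XXX/.O./.OO, X) = -1

[XXX/.O./.OO] X move#1: (1,0):-1/XXX/XO./.OO*, (1,2):-1/XXX/.OX/.OO, (2,0):-1/XXX/.O./XOO
[XXX/XO./.OO] O move#2: (1,2):-1/XXX/XOO/.OO, (2,0):+1/XXX/XO./OOO*
[XXX/XO./OOO] end (terminal -1, X#3); searched XXX/.O./.OO to 5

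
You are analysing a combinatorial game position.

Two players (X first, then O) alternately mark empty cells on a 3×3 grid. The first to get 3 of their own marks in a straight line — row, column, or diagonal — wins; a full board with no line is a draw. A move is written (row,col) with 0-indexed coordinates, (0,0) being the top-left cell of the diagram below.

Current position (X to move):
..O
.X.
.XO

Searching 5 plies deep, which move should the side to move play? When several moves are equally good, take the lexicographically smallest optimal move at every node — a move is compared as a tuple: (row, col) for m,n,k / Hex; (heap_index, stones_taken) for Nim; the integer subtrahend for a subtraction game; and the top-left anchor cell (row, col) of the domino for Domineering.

[..O/.X./.XO] X move#1: (0,0):-1/X.O/.X./.XO, (0,1):+1/.XO/.X./.XO*, (1,0):-1/..O/XX./.XO, (1,2):+1/..O/.XX/.XO, (2,0):-1/..O/.X./XXO
[.XO/.X./.XO] end (terminal -1, O#2); searched ..O/.X./.XO to 5

X's best at [..O/.X./.XO]: (0,1)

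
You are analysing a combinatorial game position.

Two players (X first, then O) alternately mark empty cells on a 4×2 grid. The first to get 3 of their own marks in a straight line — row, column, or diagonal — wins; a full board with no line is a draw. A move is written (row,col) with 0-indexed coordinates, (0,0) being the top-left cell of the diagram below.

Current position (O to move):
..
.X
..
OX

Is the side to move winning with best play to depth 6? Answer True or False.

[../.X/../OX] O move#1: (0,0):-1/O./.X/../OX, (0,1):-1/.O/.X/../OX, (1,0):-1/../OX/../OX, (2,0):-1/../.X/O./OX, (2,1):+0/../.X/.O/OX*
[../.X/.O/OX] X move#2: (0,0):+0/X./.X/.O/OX*, (0,1):+0/.X/.X/.O/OX, (1,0):+0/../XX/.O/OX, (2,0):+0/../.X/XO/OX
[X./.X/.O/OX] O move#3: (0,1):+0/XO/.X/.O/OX*, (1,0):+0/X./OX/.O/OX, (2,0):+0/X./.X/OO/OX
[XO/.X/.O/OX] X move#4: (1,0):+0/XO/XX/.O/OX*, (2,0):+0/XO/.X/XO/OX
[XO/XX/.O/OX] O move#5: (2,0):+0/XO/XX/OO/OX*
[XO/XX/OO/OX] end (terminal +0, X#6); searched ../.X/../OX to 6

O winning at [../.X/../OX]: False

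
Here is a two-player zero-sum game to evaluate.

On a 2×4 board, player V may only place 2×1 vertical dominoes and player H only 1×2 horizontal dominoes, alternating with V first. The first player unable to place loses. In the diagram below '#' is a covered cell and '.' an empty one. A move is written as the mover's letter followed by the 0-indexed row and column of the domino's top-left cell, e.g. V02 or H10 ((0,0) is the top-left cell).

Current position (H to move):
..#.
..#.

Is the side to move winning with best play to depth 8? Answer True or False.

ply 1, H at ..#./..#. | H00=+1→###./..#.*; H10=+1→..#./###.
ply 2, V at ###./..#. | V03=-1→####/..##*
ply 3, H at ####/..## | H10=+1→####/####*
ply 4: ####/#### is terminal -1 (V); from ..#./..#. depth 8

H winning at [..#./..#.]: True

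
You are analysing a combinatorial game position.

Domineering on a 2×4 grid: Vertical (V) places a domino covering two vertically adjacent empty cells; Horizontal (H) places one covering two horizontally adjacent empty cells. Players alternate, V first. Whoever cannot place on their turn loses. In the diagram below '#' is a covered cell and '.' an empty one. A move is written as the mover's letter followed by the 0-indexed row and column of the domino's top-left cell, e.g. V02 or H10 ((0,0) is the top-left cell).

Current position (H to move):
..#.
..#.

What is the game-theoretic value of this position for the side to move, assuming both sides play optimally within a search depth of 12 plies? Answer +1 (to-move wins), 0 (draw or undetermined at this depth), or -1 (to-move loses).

p1 H@[..#./..#.]: H00[###./..#.]+1* H10[..#./###.]+1
p2 V@[###./..#.]: V03[####/..##]-1*
p3 H@[####/..##]: H10[####/####]+1*
p4 V@[####/####] terminal -1; root [..#./..#.] d12

value(..#./..#., H) = +1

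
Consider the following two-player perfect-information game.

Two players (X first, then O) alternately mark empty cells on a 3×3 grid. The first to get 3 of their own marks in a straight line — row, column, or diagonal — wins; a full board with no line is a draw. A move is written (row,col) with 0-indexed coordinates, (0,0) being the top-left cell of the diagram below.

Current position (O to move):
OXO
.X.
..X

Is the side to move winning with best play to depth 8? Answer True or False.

[OXO/.X./..X] O move#1: (1,0):-1/OXO/OX./..X, (1,2):-1/OXO/.XO/..X, (2,0):-1/OXO/.X./O.X, (2,1):+0/OXO/.X./.OX*
[OXO/.X./.OX] X move#2: (1,0):+0/OXO/XX./.OX*, (1,2):+0/OXO/.XX/.OX, (2,0):+0/OXO/.X./XOX
[OXO/XX./.OX] O move#3: (1,2):+0/OXO/XXO/.OX*, (2,0):-1/OXO/XX./OOX
[OXO/XXO/.OX] X move#4: (2,0):+0/OXO/XXO/XOX*
[OXO/XXO/XOX] end (terminal +0, O#5); searched OXO/.X./..X to 8

O winning at [OXO/.X./..X]: False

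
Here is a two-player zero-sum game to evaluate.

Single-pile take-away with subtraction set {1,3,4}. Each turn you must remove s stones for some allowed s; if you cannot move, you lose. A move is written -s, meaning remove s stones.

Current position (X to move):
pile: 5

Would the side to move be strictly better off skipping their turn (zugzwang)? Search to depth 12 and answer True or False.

zugzwang(5, X) = False

ply 1, X at 5 | -1=-1→4; -3=+1→2*; -4=-1→1
ply 2, O at 2 | -1=-1→1*
ply 3, X at 1 | -1=+1→0*
ply 4: 0 is terminal -1 (O); from 5 depth 12
pass branch (O moves first from the same position):
  | ply 1, O at 5 | -1=-1→4; -3=+1→2*; -4=-1→1
  | ply 2, X at 2 | -1=-1→1*
  | ply 3, O at 1 | -1=+1→0*
  | ply 4: 0 is terminal -1 (X); from 5 depth 12
X moving scores +1; X passing scores -1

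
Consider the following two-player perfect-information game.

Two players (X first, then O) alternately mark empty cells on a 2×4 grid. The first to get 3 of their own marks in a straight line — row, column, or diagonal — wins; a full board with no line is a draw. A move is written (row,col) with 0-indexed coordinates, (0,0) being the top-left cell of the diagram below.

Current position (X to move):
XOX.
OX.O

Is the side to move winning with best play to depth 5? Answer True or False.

[XOX./OX.O] X move#1: (0,3):+0/XOXX/OX.O*, (1,2):+0/XOX./OXXO
[XOXX/OX.O] O move#2: (1,2):+0/XOXX/OXOO*
[XOXX/OXOO] end (terminal +0, X#3); searched XOX./OX.O to 5

X winning at [XOX./OX.O]: False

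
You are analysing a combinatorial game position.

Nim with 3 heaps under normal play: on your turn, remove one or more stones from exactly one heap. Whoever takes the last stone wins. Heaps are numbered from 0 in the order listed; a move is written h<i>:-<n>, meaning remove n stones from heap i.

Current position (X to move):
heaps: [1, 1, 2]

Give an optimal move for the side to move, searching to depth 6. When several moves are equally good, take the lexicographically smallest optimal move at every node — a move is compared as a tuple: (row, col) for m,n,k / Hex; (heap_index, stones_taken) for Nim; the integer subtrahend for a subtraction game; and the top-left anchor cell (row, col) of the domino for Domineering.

X's best at [(1,1,2)]: h2:-2

p1 X@[(1,1,2)]: h0:-1[(0,1,2)]-1 h1:-1[(1,0,2)]-1 h2:-1[(1,1,1)]-1 h2:-2[(1,1,0)]+1*
p2 O@[(1,1,0)]: h0:-1[(0,1,0)]-1* h1:-1[(1,0,0)]-1
p3 X@[(0,1,0)]: h1:-1[(0,0,0)]+1*
p4 O@[(0,0,0)] terminal -1; root [(1,1,2)] d6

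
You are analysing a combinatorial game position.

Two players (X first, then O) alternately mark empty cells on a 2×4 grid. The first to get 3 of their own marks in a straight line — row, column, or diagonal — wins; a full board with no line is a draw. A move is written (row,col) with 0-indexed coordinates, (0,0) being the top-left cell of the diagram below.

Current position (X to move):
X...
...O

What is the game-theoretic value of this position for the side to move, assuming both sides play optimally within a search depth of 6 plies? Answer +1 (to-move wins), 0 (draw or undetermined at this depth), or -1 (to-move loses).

ply 1, X at X.../...O | (0,1)=+0→XX../...O*; (0,2)=+0→X.X./...O; (0,3)=+0→X..X/...O; (1,0)=+0→X.../X..O; (1,1)=+0→X.../.X.O; (1,2)=+0→X.../..XO
ply 2, O at XX../...O | (0,2)=+0→XXO./...O*; (0,3)=-1→XX.O/...O; (1,0)=-1→XX../O..O; (1,1)=-1→XX../.O.O; (1,2)=-1→XX../..OO
ply 3, X at XXO./...O | (0,3)=+0→XXOX/...O*; (1,0)=+0→XXO./X..O; (1,1)=+0→XXO./.X.O; (1,2)=+0→XXO./..XO
ply 4, O at XXOX/...O | (1,0)=+0→XXOX/O..O*; (1,1)=+0→XXOX/.O.O; (1,2)=+0→XXOX/..OO
ply 5, X at XXOX/O..O | (1,1)=+0→XXOX/OX.O*; (1,2)=+0→XXOX/O.XO
ply 6, O at XXOX/OX.O | (1,2)=+0→XXOX/OXOO*
ply 7: XXOX/OXOO is terminal +0 (X); from X.../...O depth 6

value(X.../...O, X) = 0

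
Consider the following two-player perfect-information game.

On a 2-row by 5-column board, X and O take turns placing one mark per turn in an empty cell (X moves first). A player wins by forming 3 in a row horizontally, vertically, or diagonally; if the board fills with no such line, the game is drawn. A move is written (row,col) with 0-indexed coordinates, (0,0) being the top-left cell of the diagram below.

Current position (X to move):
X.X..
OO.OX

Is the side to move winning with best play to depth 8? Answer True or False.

X winning at [X.X../OO.OX]: True

p1 X@[X.X../OO.OX]: (0,1)[XXX../OO.OX]+1* (0,3)[X.XX./OO.OX]-1 (0,4)[X.X.X/OO.OX]-1 (1,2)[X.X../OOXOX]+0
p2 O@[XXX../OO.OX] terminal -1; root [X.X../OO.OX] d8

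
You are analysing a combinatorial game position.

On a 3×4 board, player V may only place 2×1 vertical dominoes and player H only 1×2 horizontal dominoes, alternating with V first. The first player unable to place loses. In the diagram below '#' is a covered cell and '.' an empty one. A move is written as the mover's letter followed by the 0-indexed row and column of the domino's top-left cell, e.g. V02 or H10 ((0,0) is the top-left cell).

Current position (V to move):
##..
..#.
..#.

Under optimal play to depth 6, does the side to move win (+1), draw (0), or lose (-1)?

value(##../..#./..#., V) = +1

[##../..#./..#.] V move#1: V03:-1/##.#/..##/..#., V10:+1/##../#.#./#.#.*, V11:+1/##../.##./.##., V13:-1/##../..##/..##
[##../#.#./#.#.] H move#2: H02:-1/####/#.#./#.#.*
[####/#.#./#.#.] V move#3: V11:+1/####/###./###.*, V13:+1/####/#.##/#.##
[####/###./###.] end (terminal -1, H#4); searched ##../..#./..#. to 6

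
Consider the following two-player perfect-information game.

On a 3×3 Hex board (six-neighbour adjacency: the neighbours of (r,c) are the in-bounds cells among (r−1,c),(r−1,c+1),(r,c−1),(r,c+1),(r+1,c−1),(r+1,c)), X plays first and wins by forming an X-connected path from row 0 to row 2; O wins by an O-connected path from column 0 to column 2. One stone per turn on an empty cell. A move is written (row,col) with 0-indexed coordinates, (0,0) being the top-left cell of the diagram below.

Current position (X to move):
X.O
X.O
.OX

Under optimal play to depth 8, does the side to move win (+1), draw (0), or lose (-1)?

value(X.O/X.O/.OX, X) = +1

p1 X@[X.O/X.O/.OX]: (0,1)[XXO/X.O/.OX]-1 (1,1)[X.O/XXO/.OX]-1 (2,0)[X.O/X.O/XOX]+1*
p2 O@[X.O/X.O/XOX] terminal -1; root [X.O/X.O/.OX] d8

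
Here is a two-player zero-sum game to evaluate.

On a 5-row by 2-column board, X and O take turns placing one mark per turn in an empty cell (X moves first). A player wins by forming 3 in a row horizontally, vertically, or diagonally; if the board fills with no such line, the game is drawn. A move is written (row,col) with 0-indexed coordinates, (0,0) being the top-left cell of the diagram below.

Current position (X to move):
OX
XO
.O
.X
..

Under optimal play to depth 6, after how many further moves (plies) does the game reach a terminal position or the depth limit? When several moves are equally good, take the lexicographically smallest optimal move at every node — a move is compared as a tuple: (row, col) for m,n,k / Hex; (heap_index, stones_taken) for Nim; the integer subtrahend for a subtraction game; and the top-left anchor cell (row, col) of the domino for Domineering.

[OX/XO/.O/.X/..] X move#1: (2,0):+0/OX/XO/XO/.X/..*, (3,0):+0/OX/XO/.O/XX/.., (4,0):+0/OX/XO/.O/.X/X., (4,1):+0/OX/XO/.O/.X/.X
[OX/XO/XO/.X/..] O move#2: (3,0):+0/OX/XO/XO/OX/..*, (4,0):-1/OX/XO/XO/.X/O., (4,1):-1/OX/XO/XO/.X/.O
[OX/XO/XO/OX/..] X move#3: (4,0):+0/OX/XO/XO/OX/X.*, (4,1):+0/OX/XO/XO/OX/.X
[OX/XO/XO/OX/X.] O move#4: (4,1):+0/OX/XO/XO/OX/XO*
[OX/XO/XO/OX/XO] end (terminal +0, X#5); searched OX/XO/.O/.X/.. to 6

PV length from [OX/XO/.O/.X/..]: 4 plies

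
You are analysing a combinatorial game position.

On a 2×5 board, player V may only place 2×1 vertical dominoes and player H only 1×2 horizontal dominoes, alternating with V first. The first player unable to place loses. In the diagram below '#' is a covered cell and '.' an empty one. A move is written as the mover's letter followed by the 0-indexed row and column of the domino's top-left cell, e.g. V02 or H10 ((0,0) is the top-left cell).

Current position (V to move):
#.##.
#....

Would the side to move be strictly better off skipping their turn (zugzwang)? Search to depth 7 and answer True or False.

zugzwang(#.##./#...., V) = True

[#.##./#....] V move#1: V01:-1/####./##...*, V04:-1/#.###/#...#
[####./##...] H move#2: H12:-1/####./####., H13:+1/####./##.##*
[####./##.##] end (terminal -1, V#3); searched #.##./#.... to 7
suppose V passes — search the same position with H to move:
pass> [#.##./#....] H move#1: H11:-1/#.##./###..*, H12:-1/#.##./#.##., H13:-1/#.##./#..##
pass> [#.##./###..] V move#2: V04:+1/#.###/###.#*
pass> [#.###/###.#] end (terminal -1, H#3); searched #.##./#.... to 7
for V: play -1, pass +1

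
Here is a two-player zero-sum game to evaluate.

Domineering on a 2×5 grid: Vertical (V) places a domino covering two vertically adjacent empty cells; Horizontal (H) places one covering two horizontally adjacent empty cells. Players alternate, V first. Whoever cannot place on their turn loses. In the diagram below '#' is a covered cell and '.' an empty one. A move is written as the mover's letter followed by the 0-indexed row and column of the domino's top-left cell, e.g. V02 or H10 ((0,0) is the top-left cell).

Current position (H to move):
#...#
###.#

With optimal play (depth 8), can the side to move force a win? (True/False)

H winning at [#...#/###.#]: True

[#...#/###.#] H move#1: H01:-1/###.#/###.#, H02:+1/#.###/###.#*
[#.###/###.#] end (terminal -1, V#2); searched #...#/###.# to 8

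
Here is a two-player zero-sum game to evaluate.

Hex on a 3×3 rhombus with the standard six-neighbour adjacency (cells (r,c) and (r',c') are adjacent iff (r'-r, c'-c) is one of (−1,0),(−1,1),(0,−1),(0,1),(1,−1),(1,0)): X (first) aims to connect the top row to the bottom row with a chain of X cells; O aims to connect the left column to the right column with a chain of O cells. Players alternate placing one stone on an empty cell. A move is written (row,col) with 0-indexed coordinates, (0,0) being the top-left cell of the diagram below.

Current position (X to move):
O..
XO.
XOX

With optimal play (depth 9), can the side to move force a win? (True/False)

ply 1, X at O../XO./XOX | (0,1)=+1→OX./XO./XOX*; (0,2)=+1→O.X/XO./XOX; (1,2)=+1→O../XOX/XOX
ply 2: OX./XO./XOX is terminal -1 (O); from O../XO./XOX depth 9

X winning at [O../XO./XOX]: True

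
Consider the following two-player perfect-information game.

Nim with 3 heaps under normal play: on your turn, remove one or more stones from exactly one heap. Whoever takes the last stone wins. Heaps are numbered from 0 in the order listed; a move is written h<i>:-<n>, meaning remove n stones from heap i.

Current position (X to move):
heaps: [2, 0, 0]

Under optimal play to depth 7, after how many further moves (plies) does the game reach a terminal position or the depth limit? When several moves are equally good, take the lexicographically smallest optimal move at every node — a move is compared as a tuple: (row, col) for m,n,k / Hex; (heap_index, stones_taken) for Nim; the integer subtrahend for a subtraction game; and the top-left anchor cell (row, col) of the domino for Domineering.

PV length from [(2,0,0)]: 1 ply

ply 1, X at (2,0,0) | h0:-1=-1→(1,0,0); h0:-2=+1→(0,0,0)*
ply 2: (0,0,0) is terminal -1 (O); from (2,0,0) depth 7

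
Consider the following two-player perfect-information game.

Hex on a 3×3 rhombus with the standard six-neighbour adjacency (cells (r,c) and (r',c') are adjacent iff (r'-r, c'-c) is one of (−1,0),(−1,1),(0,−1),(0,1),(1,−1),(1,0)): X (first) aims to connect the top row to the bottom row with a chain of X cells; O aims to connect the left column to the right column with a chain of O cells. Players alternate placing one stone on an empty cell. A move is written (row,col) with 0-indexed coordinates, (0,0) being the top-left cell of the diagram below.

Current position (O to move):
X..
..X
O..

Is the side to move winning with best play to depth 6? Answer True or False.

O winning at [X../..X/O..]: False

p1 O@[X../..X/O..]: (0,1)[XO./..X/O..]-1* (0,2)[X.O/..X/O..]-1 (1,0)[X../O.X/O..]-1 (1,1)[X../.OX/O..]-1 (2,1)[X../..X/OO.]-1 (2,2)[X../..X/O.O]-1
p2 X@[XO./..X/O..]: (0,2)[XOX/..X/O..]+1* (1,0)[XO./X.X/O..]+1 (1,1)[XO./.XX/O..]+1 (2,1)[XO./..X/OX.]-1 (2,2)[XO./..X/O.X]-1
p3 O@[XOX/..X/O..]: (1,0)[XOX/O.X/O..]-1* (1,1)[XOX/.OX/O..]-1 (2,1)[XOX/..X/OO.]-1 (2,2)[XOX/..X/O.O]-1
p4 X@[XOX/O.X/O..]: (1,1)[XOX/OXX/O..]+1* (2,1)[XOX/O.X/OX.]+1 (2,2)[XOX/O.X/O.X]+1
p5 O@[XOX/OXX/O..]: (2,1)[XOX/OXX/OO.]-1* (2,2)[XOX/OXX/O.O]-1
p6 X@[XOX/OXX/OO.]: (2,2)[XOX/OXX/OOX]+1*
p7 O@[XOX/OXX/OOX] terminal -1; root [X../..X/O..] d6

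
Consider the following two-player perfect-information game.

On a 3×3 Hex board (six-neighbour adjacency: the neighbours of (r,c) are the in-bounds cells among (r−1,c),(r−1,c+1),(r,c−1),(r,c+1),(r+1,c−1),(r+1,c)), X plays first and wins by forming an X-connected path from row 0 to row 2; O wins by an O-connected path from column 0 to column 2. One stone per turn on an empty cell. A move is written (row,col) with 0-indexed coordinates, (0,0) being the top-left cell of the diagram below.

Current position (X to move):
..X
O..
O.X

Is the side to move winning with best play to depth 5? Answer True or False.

p1 X@[..X/O../O.X]: (0,0)[X.X/O../O.X]-1 (0,1)[.XX/O../O.X]-1 (1,1)[..X/OX./O.X]+1* (1,2)[..X/O.X/O.X]+1 (2,1)[..X/O../OXX]+1
p2 O@[..X/OX./O.X]: (0,0)[O.X/OX./O.X]-1* (0,1)[.OX/OX./O.X]-1 (1,2)[..X/OXO/O.X]-1 (2,1)[..X/OX./OOX]-1
p3 X@[O.X/OX./O.X]: (0,1)[OXX/OX./O.X]+1* (1,2)[O.X/OXX/O.X]+1 (2,1)[O.X/OX./OXX]+1
p4 O@[OXX/OX./O.X]: (1,2)[OXX/OXO/O.X]-1* (2,1)[OXX/OX./OOX]-1
p5 X@[OXX/OXO/O.X]: (2,1)[OXX/OXO/OXX]+1*
p6 O@[OXX/OXO/OXX] terminal -1; root [..X/O../O.X] d5

X winning at [..X/O../O.X]: True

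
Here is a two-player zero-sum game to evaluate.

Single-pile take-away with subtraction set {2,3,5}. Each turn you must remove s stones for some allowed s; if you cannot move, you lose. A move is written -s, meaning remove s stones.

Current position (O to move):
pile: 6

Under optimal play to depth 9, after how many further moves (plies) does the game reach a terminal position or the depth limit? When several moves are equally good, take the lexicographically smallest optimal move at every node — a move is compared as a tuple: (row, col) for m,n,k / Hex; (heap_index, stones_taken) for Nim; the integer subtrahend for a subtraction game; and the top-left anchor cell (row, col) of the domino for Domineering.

ply 1, O at 6 | -2=-1→4; -3=-1→3; -5=+1→1*
ply 2: 1 is terminal -1 (X); from 6 depth 9

PV length from [6]: 1 ply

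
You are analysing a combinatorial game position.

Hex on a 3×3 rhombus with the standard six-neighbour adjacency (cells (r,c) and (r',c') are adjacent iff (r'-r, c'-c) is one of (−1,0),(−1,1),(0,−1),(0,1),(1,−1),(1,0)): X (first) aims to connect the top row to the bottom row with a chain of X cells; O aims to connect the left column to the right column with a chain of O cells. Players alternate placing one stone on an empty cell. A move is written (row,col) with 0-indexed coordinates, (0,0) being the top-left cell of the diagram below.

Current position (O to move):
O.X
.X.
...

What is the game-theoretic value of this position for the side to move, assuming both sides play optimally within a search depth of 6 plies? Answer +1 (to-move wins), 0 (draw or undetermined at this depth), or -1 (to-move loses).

ply 1, O at O.X/.X./... | (0,1)=-1→OOX/.X./...*; (1,0)=-1→O.X/OX./...; (1,2)=-1→O.X/.XO/...; (2,0)=-1→O.X/.X./O..; (2,1)=-1→O.X/.X./.O.; (2,2)=-1→O.X/.X./..O
ply 2, X at OOX/.X./... | (1,0)=+1→OOX/XX./...*; (1,2)=+1→OOX/.XX/...; (2,0)=+1→OOX/.X./X..; (2,1)=+1→OOX/.X./.X.; (2,2)=+1→OOX/.X./..X
ply 3, O at OOX/XX./... | (1,2)=-1→OOX/XXO/...*; (2,0)=-1→OOX/XX./O..; (2,1)=-1→OOX/XX./.O.; (2,2)=-1→OOX/XX./..O
ply 4, X at OOX/XXO/... | (2,0)=+1→OOX/XXO/X..*; (2,1)=+1→OOX/XXO/.X.; (2,2)=+1→OOX/XXO/..X
ply 5: OOX/XXO/X.. is terminal -1 (O); from O.X/.X./... depth 6

value(O.X/.X./..., O) = -1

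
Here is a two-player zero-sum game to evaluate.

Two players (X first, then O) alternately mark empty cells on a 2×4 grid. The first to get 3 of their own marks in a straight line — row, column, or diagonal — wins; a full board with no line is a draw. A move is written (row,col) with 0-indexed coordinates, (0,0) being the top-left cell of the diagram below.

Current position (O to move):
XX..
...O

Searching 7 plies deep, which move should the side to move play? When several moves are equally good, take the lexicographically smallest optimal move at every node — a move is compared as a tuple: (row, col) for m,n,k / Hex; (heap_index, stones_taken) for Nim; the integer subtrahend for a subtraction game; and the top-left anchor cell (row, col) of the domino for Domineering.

p1 O@[XX../...O]: (0,2)[XXO./...O]+0* (0,3)[XX.O/...O]-1 (1,0)[XX../O..O]-1 (1,1)[XX../.O.O]-1 (1,2)[XX../..OO]-1
p2 X@[XXO./...O]: (0,3)[XXOX/...O]+0* (1,0)[XXO./X..O]+0 (1,1)[XXO./.X.O]+0 (1,2)[XXO./..XO]+0
p3 O@[XXOX/...O]: (1,0)[XXOX/O..O]+0* (1,1)[XXOX/.O.O]+0 (1,2)[XXOX/..OO]+0
p4 X@[XXOX/O..O]: (1,1)[XXOX/OX.O]+0* (1,2)[XXOX/O.XO]+0
p5 O@[XXOX/OX.O]: (1,2)[XXOX/OXOO]+0*
p6 X@[XXOX/OXOO] terminal +0; root [XX../...O] d7

O's best at [XX../...O]: (0,2)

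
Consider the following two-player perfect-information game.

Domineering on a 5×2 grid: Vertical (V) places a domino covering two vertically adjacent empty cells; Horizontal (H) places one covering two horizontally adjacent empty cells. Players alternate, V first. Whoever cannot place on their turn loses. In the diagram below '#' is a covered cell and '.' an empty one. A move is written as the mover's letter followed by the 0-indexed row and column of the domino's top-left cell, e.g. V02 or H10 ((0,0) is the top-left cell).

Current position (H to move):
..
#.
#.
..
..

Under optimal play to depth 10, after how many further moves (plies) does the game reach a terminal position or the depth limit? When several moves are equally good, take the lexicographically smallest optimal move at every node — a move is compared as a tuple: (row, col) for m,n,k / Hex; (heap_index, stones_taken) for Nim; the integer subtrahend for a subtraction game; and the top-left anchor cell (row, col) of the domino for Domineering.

PV length from [../#./#./../..]: 3 plies

p1 H@[../#./#./../..]: H00[##/#./#./../..]-1 H30[../#./#./##/..]+1* H40[../#./#./../##]+1
p2 V@[../#./#./##/..]: V01[.#/##/#./##/..]-1* V11[../##/##/##/..]-1
p3 H@[.#/##/#./##/..]: H40[.#/##/#./##/##]+1*
p4 V@[.#/##/#./##/##] terminal -1; root [../#./#./../..] d10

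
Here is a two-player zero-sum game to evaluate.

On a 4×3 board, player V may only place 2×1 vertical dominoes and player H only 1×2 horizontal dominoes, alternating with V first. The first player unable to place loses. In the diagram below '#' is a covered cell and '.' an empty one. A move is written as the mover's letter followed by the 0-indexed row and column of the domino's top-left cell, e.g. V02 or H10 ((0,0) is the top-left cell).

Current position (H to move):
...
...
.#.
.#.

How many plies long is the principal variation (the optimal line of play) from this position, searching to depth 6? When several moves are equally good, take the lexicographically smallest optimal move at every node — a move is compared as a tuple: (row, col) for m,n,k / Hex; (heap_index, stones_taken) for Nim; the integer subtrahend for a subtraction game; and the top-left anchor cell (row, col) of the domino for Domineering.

[.../.../.#./.#.] H move#1: H00:-1/##./.../.#./.#.*, H01:-1/.##/.../.#./.#., H10:-1/.../##./.#./.#., H11:-1/.../.##/.#./.#.
[##./.../.#./.#.] V move#2: V02:+1/###/..#/.#./.#.*, V10:+1/##./#../##./.#., V12:+1/##./..#/.##/.#., V20:+1/##./.../##./##., V22:+1/##./.../.##/.##
[###/..#/.#./.#.] H move#3: H10:-1/###/###/.#./.#.*
[###/###/.#./.#.] V move#4: V20:+1/###/###/##./##.*, V22:+1/###/###/.##/.##
[###/###/##./##.] end (terminal -1, H#5); searched .../.../.#./.#. to 6

PV length from [.../.../.#./.#.]: 4 plies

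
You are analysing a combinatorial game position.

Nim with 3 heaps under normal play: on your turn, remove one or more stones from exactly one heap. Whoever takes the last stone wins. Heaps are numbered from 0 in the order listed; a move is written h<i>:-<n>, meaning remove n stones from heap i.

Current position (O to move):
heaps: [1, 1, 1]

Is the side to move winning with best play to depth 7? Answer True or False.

O winning at [(1,1,1)]: True

ply 1, O at (1,1,1) | h0:-1=+1→(0,1,1)*; h1:-1=+1→(1,0,1); h2:-1=+1→(1,1,0)
ply 2, X at (0,1,1) | h1:-1=-1→(0,0,1)*; h2:-1=-1→(0,1,0)
ply 3, O at (0,0,1) | h2:-1=+1→(0,0,0)*
ply 4: (0,0,0) is terminal -1 (X); from (1,1,1) depth 7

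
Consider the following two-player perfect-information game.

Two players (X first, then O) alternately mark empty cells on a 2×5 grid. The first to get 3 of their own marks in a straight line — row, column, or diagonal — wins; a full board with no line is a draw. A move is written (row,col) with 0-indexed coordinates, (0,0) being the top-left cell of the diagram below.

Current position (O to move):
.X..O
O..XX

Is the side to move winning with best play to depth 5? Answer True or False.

ply 1, O at .X..O/O..XX | (0,0)=-1→OX..O/O..XX; (0,2)=-1→.XO.O/O..XX; (0,3)=-1→.X.OO/O..XX; (1,1)=-1→.X..O/OO.XX; (1,2)=+0→.X..O/O.OXX*
ply 2, X at .X..O/O.OXX | (0,0)=-1→XX..O/O.OXX; (0,2)=-1→.XX.O/O.OXX; (0,3)=-1→.X.XO/O.OXX; (1,1)=+0→.X..O/OXOXX*
ply 3, O at .X..O/OXOXX | (0,0)=+0→OX..O/OXOXX*; (0,2)=+0→.XO.O/OXOXX; (0,3)=+0→.X.OO/OXOXX
ply 4, X at OX..O/OXOXX | (0,2)=+0→OXX.O/OXOXX*; (0,3)=+0→OX.XO/OXOXX
ply 5, O at OXX.O/OXOXX | (0,3)=+0→OXXOO/OXOXX*
ply 6: OXXOO/OXOXX is terminal +0 (X); from .X..O/O..XX depth 5

O winning at [.X..O/O..XX]: False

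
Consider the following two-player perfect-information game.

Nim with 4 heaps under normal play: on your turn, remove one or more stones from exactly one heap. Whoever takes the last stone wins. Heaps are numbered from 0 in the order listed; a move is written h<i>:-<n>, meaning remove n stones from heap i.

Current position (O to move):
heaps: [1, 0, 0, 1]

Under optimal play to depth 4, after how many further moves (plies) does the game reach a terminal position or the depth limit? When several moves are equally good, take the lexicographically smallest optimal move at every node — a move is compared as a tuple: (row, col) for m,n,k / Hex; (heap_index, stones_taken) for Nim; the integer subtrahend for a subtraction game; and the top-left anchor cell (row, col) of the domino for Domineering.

ply 1, O at (1,0,0,1) | h0:-1=-1→(0,0,0,1)*; h3:-1=-1→(1,0,0,0)
ply 2, X at (0,0,0,1) | h3:-1=+1→(0,0,0,0)*
ply 3: (0,0,0,0) is terminal -1 (O); from (1,0,0,1) depth 4

PV length from [(1,0,0,1)]: 2 plies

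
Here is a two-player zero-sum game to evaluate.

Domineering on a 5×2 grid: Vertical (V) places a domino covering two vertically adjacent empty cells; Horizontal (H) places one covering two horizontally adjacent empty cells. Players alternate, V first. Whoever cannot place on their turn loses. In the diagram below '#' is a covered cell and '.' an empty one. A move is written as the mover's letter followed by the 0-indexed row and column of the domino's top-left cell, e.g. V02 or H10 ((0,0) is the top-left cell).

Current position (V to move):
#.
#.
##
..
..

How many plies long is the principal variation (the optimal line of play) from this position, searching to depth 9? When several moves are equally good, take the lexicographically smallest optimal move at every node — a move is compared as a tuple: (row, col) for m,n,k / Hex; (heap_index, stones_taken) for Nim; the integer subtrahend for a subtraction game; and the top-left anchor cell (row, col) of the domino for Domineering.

PV length from [#./#./##/../..]: 1 ply

p1 V@[#./#./##/../..]: V01[##/##/##/../..]-1 V30[#./#./##/#./#.]+1* V31[#./#./##/.#/.#]+1
p2 H@[#./#./##/#./#.] terminal -1; root [#./#./##/../..] d9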